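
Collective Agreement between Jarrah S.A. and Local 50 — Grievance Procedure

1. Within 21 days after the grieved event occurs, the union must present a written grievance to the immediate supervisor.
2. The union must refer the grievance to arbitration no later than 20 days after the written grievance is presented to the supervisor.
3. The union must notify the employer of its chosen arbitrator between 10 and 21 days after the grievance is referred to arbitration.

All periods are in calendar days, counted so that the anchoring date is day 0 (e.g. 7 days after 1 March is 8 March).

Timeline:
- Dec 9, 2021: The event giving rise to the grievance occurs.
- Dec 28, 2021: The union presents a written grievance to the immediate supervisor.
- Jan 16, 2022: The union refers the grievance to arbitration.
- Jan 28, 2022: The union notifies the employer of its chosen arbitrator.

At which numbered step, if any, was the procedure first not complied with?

Step 1: 21 days after Dec 9, 2021 (when the grieved event occurs) is Dec 30, 2021; done Dec 28, 2021 — timely.
Step 2: 20 days after Dec 28, 2021 (when the written grievance is presented to the supervisor) is Jan 17, 2022; done Jan 16, 2022 — timely.
Step 3: the window is 10–21 days after Jan 16, 2022 (when the grievance is referred to arbitration), so Jan 26, 2022 through Feb 6, 2022; done Jan 28, 2022 — within the window.

None — every step was satisfied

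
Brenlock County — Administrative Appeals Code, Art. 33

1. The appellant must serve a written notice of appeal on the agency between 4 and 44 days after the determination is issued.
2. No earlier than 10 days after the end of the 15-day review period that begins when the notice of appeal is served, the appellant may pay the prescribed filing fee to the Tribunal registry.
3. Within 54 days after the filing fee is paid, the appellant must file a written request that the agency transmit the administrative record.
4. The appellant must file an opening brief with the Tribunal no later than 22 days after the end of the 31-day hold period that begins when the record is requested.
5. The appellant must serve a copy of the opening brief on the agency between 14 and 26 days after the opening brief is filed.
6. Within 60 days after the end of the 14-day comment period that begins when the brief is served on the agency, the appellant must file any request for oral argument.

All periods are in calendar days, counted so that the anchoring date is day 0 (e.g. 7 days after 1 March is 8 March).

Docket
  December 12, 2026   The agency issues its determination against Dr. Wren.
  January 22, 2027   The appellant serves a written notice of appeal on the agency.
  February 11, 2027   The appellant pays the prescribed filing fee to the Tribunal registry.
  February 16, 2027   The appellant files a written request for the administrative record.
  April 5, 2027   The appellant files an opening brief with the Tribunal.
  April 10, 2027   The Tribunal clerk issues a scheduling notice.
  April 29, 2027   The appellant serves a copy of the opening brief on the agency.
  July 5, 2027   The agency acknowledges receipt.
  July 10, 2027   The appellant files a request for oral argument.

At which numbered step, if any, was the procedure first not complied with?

Step 2

Step 1 — 4 and 44 days from December 12, 2026 (when the determination is issued) are December 16, 2026 and January 25, 2027 respectively; done January 22, 2027, which is between those dates.
Step 2 — must wait 10 days from February 6, 2027 (end of the 15-day review period, which began when the notice of appeal is served on January 22, 2027), so not before February 16, 2027; done February 11, 2027 — 5 days too early.
Later steps need not be reached.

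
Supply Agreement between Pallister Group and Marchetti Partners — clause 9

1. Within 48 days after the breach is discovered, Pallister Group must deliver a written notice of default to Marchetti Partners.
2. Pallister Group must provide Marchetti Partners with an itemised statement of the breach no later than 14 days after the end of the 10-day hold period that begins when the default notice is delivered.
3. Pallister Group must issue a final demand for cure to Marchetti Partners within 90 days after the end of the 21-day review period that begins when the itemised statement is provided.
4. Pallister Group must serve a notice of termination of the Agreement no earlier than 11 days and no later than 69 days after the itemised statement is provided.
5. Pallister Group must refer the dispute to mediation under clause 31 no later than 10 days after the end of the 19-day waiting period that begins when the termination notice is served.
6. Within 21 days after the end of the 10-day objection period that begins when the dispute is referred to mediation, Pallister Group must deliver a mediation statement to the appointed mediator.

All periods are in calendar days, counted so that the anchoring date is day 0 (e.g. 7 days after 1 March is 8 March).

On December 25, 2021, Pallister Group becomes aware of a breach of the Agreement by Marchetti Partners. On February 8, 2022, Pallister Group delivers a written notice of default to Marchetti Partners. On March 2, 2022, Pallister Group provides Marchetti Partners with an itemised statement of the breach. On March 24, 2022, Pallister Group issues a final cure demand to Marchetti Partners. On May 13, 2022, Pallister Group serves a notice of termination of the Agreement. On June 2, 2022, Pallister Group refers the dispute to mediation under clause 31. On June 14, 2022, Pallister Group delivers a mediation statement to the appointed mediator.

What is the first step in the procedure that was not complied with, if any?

Step 4

(1) due by December 25, 2021 + 48 days = February 11, 2022; February 8, 2022 is within that limit.
(2) due by February 18, 2022 + 14 days = March 4, 2022; done March 2, 2022 — timely.
(3) due by March 23, 2022 + 90 days = June 21, 2022; completed March 24, 2022, before the deadline.
(4) the permitted window runs from March 2, 2022 + 11 = March 13, 2022 to March 2, 2022 + 69 = May 10, 2022; May 13, 2022 is 3 days past the end of the window.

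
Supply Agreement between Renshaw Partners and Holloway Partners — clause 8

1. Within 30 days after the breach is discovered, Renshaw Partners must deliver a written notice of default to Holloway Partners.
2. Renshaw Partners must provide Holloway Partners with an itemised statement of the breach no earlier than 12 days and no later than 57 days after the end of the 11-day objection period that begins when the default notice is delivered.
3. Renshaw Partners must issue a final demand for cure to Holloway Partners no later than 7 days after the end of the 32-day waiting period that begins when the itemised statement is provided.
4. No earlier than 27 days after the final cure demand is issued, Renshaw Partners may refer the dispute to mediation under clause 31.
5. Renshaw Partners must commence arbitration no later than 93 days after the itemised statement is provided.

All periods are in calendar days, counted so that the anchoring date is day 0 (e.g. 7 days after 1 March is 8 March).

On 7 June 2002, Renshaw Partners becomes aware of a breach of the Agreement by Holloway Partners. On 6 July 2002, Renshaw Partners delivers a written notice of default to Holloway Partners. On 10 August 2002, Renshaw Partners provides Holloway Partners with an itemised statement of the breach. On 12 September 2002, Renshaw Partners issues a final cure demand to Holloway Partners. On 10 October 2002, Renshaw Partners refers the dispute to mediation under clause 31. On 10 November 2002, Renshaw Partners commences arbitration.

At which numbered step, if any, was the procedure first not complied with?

None — every step was satisfied

(1) due by 7 June 2002 + 30 days = 7 July 2002; 6 July 2002 is within that limit.
(2) the permitted window runs from 17 July 2002 + 12 = 29 July 2002 to 17 July 2002 + 57 = 12 September 2002; done 10 August 2002 — within the window.
(3) due by 11 September 2002 + 7 days = 18 September 2002; done 12 September 2002 — timely.
(4) permitted from 12 September 2002 + 27 days = 9 October 2002 onward; done 10 October 2002, after the minimum wait.
(5) due by 10 August 2002 + 93 days = 11 November 2002; done 10 November 2002 — timely.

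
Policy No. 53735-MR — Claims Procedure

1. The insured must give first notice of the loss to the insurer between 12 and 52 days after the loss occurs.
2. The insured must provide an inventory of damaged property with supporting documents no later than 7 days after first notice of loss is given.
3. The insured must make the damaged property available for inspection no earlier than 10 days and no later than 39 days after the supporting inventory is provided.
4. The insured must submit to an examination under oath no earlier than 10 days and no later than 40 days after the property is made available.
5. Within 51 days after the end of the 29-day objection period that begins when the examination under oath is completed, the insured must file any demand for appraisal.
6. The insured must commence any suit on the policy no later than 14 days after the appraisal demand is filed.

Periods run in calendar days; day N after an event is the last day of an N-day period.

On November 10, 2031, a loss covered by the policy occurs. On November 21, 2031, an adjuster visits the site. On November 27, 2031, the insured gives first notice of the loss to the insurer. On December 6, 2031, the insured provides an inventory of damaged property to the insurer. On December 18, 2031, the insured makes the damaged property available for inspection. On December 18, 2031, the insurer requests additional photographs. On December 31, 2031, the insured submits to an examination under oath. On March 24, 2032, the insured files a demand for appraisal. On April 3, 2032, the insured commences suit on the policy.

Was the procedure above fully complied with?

(1) the permitted window runs from November 10, 2031 + 12 = November 22, 2031 to November 10, 2031 + 52 = January 1, 2032; done November 27, 2031 — within the window.
(2) due by November 27, 2031 + 7 days = December 4, 2031; December 6, 2031 misses that deadline by 2 days.
That is the first point of non-compliance.

No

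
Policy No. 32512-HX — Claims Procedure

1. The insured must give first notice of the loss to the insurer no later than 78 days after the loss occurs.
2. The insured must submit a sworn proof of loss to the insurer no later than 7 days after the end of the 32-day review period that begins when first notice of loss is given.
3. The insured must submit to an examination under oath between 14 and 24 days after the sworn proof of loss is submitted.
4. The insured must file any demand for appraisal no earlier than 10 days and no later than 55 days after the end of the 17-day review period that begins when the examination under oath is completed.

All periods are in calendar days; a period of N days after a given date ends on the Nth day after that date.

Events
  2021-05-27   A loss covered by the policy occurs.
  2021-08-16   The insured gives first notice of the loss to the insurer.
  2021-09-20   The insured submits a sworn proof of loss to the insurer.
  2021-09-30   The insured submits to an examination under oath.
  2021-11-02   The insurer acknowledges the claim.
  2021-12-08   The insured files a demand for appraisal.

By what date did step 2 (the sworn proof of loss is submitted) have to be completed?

2021-09-24

First notice of loss is given on 2021-08-16; the 32-day review period therefore ends 2021-09-17, and step 2 runs from that date. 7 days after 2021-09-17 is 2021-09-24.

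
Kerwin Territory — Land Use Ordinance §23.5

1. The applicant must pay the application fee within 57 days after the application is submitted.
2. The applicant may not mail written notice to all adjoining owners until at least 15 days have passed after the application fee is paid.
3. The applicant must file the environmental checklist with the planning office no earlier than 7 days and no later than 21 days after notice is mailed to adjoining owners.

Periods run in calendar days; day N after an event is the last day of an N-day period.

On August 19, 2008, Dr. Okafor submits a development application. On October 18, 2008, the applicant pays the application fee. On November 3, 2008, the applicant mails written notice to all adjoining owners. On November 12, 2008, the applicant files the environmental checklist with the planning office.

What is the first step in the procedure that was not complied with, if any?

Step 1

(1) due by August 19, 2008 + 57 days = October 15, 2008; October 18, 2008 misses that deadline by 3 days.
No need to go further; step 1 was not satisfied.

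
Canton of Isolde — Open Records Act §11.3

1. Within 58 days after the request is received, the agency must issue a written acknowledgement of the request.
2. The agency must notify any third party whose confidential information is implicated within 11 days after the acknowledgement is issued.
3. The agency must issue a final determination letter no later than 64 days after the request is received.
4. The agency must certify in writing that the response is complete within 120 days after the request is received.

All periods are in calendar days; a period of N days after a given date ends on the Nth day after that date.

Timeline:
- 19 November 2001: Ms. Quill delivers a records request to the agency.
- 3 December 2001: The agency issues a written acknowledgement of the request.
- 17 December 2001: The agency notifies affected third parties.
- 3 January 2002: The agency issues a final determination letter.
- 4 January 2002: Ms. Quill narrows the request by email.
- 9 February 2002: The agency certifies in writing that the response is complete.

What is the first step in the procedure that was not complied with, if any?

Step 2

(1) due by 19 November 2001 + 58 days = 16 January 2002; done 3 December 2001 — timely.
(2) due by 3 December 2001 + 11 days = 14 December 2001; 17 December 2001 misses that deadline by 3 days.
Later steps need not be reached.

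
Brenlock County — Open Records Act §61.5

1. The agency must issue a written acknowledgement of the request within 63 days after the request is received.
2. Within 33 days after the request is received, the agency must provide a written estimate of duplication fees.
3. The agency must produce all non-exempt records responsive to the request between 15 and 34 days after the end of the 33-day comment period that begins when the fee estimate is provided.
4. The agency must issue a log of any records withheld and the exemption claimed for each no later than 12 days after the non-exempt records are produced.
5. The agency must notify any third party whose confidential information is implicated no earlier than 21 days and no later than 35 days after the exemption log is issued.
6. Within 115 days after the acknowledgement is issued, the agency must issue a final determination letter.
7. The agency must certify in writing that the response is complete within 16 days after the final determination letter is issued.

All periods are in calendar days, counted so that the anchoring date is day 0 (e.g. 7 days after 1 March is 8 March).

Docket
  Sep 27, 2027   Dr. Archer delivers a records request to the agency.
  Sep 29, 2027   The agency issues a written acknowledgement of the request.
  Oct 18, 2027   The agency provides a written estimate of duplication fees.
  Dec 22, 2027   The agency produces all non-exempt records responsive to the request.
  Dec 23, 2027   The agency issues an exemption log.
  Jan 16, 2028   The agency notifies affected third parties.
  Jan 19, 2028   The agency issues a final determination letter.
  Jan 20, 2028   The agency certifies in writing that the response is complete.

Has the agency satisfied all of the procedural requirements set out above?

Yes

(1) due by Sep 27, 2027 + 63 days = Nov 29, 2027; completed Sep 29, 2027, before the deadline.
(2) due by Sep 27, 2027 + 33 days = Oct 30, 2027; done Oct 18, 2027 — timely.
(3) the permitted window runs from Nov 20, 2027 + 15 = Dec 5, 2027 to Nov 20, 2027 + 34 = Dec 24, 2027; Dec 22, 2027 falls inside that range.
(4) due by Dec 22, 2027 + 12 days = Jan 3, 2028; completed Dec 23, 2027, before the deadline.
(5) the permitted window runs from Dec 23, 2027 + 21 = Jan 13, 2028 to Dec 23, 2027 + 35 = Jan 27, 2028; Jan 16, 2028 falls inside that range.
(6) due by Sep 29, 2027 + 115 days = Jan 22, 2028; completed Jan 19, 2028, before the deadline.
(7) due by Jan 19, 2028 + 16 days = Feb 4, 2028; completed Jan 20, 2028, before the deadline.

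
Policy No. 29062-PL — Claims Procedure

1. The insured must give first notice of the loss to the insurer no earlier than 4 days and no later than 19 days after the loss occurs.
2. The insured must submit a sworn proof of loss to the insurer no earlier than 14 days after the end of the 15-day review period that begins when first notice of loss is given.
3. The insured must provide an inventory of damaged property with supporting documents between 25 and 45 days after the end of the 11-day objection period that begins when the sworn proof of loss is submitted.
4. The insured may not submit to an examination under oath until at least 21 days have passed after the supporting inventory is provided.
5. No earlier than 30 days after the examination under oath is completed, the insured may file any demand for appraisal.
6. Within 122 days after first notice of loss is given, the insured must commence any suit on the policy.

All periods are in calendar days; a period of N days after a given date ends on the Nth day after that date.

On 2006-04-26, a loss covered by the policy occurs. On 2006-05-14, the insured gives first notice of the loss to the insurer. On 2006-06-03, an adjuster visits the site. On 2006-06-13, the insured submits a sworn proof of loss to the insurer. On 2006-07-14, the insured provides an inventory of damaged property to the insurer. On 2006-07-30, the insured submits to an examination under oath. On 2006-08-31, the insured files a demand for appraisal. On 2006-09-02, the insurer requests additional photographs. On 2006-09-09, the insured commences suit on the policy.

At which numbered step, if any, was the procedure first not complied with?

Step 3

(1) the permitted window runs from 2006-04-26 + 4 = 2006-04-30 to 2006-04-26 + 19 = 2006-05-15; 2006-05-14 falls inside that range.
(2) permitted from 2006-05-29 + 14 days = 2006-06-12 onward; 2006-06-13 is on or after that date.
(3) the permitted window runs from 2006-06-24 + 25 = 2006-07-19 to 2006-06-24 + 45 = 2006-08-08; 2006-07-14 is 5 days too early.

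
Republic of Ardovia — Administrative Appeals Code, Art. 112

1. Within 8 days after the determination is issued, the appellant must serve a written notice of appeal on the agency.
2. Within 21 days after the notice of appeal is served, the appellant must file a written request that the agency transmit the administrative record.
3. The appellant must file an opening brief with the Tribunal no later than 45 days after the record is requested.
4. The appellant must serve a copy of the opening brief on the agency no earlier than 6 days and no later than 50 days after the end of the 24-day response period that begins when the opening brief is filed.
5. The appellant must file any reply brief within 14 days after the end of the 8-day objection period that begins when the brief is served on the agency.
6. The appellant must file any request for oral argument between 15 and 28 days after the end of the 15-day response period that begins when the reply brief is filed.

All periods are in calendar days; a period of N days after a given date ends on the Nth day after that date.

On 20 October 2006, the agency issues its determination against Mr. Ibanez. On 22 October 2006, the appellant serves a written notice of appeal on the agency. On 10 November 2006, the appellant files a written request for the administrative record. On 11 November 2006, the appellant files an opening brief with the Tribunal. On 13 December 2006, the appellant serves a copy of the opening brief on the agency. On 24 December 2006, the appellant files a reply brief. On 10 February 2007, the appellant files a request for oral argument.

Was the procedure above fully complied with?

Step 1 — counting 8 days from 20 October 2006 (when the determination is issued) gives a deadline of 28 October 2006; completed 22 October 2006, before the deadline.
Step 2 — counting 21 days from 22 October 2006 (when the notice of appeal is served) gives a deadline of 12 November 2006; completed 10 November 2006, before the deadline.
Step 3 — counting 45 days from 10 November 2006 (when the record is requested) gives a deadline of 25 December 2006; 11 November 2006 is within that limit.
Step 4 — 6 and 50 days from 5 December 2006 (end of the 24-day response period, which began when the opening brief is filed on 11 November 2006) are 11 December 2006 and 24 January 2007 respectively; done 13 December 2006, which is between those dates.
Step 5 — counting 14 days from 21 December 2006 (end of the 8-day objection period, which began when the brief is served on the agency on 13 December 2006) gives a deadline of 4 January 2007; completed 24 December 2006, before the deadline.
Step 6 — 15 and 28 days from 8 January 2007 (end of the 15-day response period, which began when the reply brief is filed on 24 December 2006) are 23 January 2007 and 5 February 2007 respectively; 10 February 2007 is 5 days past the end of the window.
The analysis stops there.

No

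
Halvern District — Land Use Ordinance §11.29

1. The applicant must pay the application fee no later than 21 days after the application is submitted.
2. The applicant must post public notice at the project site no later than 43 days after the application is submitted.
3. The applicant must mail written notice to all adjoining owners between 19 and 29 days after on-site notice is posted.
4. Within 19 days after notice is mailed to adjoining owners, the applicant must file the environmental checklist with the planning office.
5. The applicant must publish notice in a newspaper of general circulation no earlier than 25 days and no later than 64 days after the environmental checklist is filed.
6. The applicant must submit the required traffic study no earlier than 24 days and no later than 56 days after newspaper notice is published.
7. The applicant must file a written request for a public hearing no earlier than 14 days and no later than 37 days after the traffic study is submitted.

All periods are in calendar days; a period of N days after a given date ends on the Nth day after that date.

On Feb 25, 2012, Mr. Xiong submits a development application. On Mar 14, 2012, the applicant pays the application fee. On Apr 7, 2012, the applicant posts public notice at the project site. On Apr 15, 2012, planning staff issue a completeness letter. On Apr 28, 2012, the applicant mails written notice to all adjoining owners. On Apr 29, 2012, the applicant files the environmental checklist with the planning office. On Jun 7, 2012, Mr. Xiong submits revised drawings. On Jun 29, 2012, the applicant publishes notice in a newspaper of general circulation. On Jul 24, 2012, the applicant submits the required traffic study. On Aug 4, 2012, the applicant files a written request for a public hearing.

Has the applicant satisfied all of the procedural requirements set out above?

Step 1: 21 days after Feb 25, 2012 (when the application is submitted) is Mar 17, 2012; done Mar 14, 2012 — timely.
Step 2: 43 days after Feb 25, 2012 (when the application is submitted) is Apr 8, 2012; completed Apr 7, 2012, before the deadline.
Step 3: the window is 19–29 days after Apr 7, 2012 (when on-site notice is posted), so Apr 26, 2012 through May 6, 2012; done Apr 28, 2012, which is between those dates.
Step 4: 19 days after Apr 28, 2012 (when notice is mailed to adjoining owners) is May 17, 2012; Apr 29, 2012 is within that limit.
Step 5: the window is 25–64 days after Apr 29, 2012 (when the environmental checklist is filed), so May 24, 2012 through Jul 2, 2012; done Jun 29, 2012, which is between those dates.
Step 6: the window is 24–56 days after Jun 29, 2012 (when newspaper notice is published), so Jul 23, 2012 through Aug 24, 2012; done Jul 24, 2012, which is between those dates.
Step 7: the window is 14–37 days after Jul 24, 2012 (when the traffic study is submitted), so Aug 7, 2012 through Aug 30, 2012; Aug 4, 2012 is 3 days too early.
The procedure was therefore not followed at step 7.

No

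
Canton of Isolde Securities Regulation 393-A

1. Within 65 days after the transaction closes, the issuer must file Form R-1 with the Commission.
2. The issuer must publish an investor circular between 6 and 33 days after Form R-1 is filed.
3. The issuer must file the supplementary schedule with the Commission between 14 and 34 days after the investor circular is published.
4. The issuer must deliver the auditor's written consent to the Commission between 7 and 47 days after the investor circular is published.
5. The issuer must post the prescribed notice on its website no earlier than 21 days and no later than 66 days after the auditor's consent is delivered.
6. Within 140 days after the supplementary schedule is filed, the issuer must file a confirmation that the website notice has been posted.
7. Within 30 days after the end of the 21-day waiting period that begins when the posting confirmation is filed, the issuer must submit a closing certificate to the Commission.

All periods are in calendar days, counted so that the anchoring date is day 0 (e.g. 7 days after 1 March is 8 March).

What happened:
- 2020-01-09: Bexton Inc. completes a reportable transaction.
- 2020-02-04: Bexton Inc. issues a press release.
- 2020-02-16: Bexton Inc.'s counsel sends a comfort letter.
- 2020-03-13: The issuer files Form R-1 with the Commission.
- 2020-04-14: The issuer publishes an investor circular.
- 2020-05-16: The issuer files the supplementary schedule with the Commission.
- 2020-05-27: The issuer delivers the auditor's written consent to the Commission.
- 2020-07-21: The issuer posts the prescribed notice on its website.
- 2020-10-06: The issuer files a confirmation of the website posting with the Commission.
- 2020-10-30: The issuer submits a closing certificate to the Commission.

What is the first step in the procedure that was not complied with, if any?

Step 6

Step 1 — counting 65 days from 2020-01-09 (when the transaction closes) gives a deadline of 2020-03-14; completed 2020-03-13, before the deadline.
Step 2 — 6 and 33 days from 2020-03-13 (when Form R-1 is filed) are 2020-03-19 and 2020-04-15 respectively; done 2020-04-14 — within the window.
Step 3 — 14 and 34 days from 2020-04-14 (when the investor circular is published) are 2020-04-28 and 2020-05-18 respectively; 2020-05-16 falls inside that range.
Step 4 — 7 and 47 days from 2020-04-14 (when the investor circular is published) are 2020-04-21 and 2020-05-31 respectively; done 2020-05-27, which is between those dates.
Step 5 — 21 and 66 days from 2020-05-27 (when the auditor's consent is delivered) are 2020-06-17 and 2020-08-01 respectively; done 2020-07-21, which is between those dates.
Step 6 — counting 140 days from 2020-05-16 (when the supplementary schedule is filed) gives a deadline of 2020-10-03; 2020-10-06 misses that deadline by 3 days.
Later steps need not be reached.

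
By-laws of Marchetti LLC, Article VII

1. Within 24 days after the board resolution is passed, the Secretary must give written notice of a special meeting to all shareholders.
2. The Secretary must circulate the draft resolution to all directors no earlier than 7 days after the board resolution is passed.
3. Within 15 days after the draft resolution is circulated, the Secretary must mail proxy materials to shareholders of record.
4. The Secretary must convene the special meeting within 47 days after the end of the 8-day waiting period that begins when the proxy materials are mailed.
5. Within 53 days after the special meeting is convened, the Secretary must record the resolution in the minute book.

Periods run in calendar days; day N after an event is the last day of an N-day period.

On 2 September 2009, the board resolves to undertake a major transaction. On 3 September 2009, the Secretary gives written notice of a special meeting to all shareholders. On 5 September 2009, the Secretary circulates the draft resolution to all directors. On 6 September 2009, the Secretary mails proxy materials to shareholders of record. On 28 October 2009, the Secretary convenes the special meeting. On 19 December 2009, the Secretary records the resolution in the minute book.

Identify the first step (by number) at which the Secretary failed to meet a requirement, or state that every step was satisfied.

Step 1 — counting 24 days from 2 September 2009 (when the board resolution is passed) gives a deadline of 26 September 2009; completed 3 September 2009, before the deadline.
Step 2 — must wait 7 days from 2 September 2009 (when the board resolution is passed), so not before 9 September 2009; acted on 5 September 2009, 4 days prematurely.
No need to go further; step 2 was not satisfied.

Step 2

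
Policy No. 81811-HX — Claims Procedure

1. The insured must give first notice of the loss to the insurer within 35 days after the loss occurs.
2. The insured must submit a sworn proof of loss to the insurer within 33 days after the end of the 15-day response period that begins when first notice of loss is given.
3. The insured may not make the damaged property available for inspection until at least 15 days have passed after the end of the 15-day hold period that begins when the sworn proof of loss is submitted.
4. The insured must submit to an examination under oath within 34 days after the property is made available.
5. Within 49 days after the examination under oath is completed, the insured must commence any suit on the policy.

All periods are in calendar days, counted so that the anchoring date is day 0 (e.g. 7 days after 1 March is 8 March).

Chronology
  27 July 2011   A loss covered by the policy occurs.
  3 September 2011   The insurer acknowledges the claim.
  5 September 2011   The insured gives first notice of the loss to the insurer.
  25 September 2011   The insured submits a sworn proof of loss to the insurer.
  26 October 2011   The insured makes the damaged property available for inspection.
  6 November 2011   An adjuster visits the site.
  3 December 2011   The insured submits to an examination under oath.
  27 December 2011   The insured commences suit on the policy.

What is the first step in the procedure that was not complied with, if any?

Step 1: 35 days after 27 July 2011 (when the loss occurs) is 31 August 2011; done 5 September 2011 — 5 days late.

Step 1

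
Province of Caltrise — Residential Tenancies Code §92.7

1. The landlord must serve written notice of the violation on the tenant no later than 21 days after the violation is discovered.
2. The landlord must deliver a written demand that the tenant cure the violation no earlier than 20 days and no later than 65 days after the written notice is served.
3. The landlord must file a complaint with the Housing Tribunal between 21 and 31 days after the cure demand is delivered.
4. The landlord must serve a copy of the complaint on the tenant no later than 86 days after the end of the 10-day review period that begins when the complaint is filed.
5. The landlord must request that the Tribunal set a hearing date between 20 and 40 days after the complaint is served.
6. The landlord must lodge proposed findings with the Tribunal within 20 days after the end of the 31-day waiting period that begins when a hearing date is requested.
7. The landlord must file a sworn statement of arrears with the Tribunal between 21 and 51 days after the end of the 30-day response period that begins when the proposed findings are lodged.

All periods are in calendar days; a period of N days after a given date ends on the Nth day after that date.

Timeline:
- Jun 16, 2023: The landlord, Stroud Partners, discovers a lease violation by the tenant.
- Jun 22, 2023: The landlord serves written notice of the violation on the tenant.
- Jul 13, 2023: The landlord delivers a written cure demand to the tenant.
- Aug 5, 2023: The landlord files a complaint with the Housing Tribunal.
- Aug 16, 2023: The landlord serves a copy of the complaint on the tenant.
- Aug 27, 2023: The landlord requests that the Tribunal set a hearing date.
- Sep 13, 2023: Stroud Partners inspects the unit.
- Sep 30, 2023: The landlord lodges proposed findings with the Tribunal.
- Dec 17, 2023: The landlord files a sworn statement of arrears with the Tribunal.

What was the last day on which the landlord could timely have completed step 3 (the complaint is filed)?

Step 3 runs from Jul 13, 2023, when the cure demand is delivered. The window is 21–31 days after Jul 13, 2023; it closes on Aug 13, 2023.

Aug 13, 2023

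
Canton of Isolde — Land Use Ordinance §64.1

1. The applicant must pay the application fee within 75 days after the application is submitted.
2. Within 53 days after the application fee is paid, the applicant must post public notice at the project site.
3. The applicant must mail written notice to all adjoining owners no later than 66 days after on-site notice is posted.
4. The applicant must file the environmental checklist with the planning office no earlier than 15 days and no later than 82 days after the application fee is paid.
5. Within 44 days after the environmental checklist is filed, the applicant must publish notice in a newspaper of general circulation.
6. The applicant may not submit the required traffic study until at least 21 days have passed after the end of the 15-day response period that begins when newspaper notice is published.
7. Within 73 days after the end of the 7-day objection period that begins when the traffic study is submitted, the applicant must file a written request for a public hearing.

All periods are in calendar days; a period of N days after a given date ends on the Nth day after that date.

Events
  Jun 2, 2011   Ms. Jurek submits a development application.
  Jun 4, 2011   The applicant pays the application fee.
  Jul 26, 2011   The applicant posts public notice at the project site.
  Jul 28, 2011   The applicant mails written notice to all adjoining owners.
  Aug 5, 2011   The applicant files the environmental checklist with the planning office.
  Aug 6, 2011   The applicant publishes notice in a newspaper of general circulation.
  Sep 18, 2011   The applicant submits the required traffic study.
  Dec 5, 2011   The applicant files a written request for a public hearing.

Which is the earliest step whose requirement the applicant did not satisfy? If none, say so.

None — every step was satisfied

(1) due by Jun 2, 2011 + 75 days = Aug 16, 2011; Jun 4, 2011 is within that limit.
(2) due by Jun 4, 2011 + 53 days = Jul 27, 2011; Jul 26, 2011 is within that limit.
(3) due by Jul 26, 2011 + 66 days = Sep 30, 2011; done Jul 28, 2011 — timely.
(4) the permitted window runs from Jun 4, 2011 + 15 = Jun 19, 2011 to Jun 4, 2011 + 82 = Aug 25, 2011; done Aug 5, 2011 — within the window.
(5) due by Aug 5, 2011 + 44 days = Sep 18, 2011; done Aug 6, 2011 — timely.
(6) permitted from Aug 21, 2011 + 21 days = Sep 11, 2011 onward; done Sep 18, 2011, after the minimum wait.
(7) due by Sep 25, 2011 + 73 days = Dec 7, 2011; Dec 5, 2011 is within that limit.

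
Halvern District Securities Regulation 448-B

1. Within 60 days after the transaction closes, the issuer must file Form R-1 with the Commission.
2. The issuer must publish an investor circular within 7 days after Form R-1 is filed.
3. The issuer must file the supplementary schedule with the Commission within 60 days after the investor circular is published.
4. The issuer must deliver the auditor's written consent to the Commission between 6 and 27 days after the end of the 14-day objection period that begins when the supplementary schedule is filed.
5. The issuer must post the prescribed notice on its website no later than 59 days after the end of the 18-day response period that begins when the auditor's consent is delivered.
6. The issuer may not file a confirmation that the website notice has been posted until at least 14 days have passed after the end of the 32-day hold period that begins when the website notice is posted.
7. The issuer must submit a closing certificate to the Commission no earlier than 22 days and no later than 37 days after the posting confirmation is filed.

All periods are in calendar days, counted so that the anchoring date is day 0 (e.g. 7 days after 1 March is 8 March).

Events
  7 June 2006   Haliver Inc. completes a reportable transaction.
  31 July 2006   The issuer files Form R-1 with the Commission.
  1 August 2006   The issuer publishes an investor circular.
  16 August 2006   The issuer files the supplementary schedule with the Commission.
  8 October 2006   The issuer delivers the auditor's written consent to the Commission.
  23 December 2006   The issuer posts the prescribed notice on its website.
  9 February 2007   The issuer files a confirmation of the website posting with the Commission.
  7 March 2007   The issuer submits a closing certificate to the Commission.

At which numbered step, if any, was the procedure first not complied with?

Step 1: 60 days after 7 June 2006 (when the transaction closes) is 6 August 2006; done 31 July 2006 — timely.
Step 2: 7 days after 31 July 2006 (when Form R-1 is filed) is 7 August 2006; completed 1 August 2006, before the deadline.
Step 3: 60 days after 1 August 2006 (when the investor circular is published) is 30 September 2006; 16 August 2006 is within that limit.
Step 4: the window is 6–27 days after 30 August 2006 (end of the 14-day objection period, which began when the supplementary schedule is filed on 16 August 2006), so 5 September 2006 through 26 September 2006; 8 October 2006 is 12 days past the end of the window.

Step 4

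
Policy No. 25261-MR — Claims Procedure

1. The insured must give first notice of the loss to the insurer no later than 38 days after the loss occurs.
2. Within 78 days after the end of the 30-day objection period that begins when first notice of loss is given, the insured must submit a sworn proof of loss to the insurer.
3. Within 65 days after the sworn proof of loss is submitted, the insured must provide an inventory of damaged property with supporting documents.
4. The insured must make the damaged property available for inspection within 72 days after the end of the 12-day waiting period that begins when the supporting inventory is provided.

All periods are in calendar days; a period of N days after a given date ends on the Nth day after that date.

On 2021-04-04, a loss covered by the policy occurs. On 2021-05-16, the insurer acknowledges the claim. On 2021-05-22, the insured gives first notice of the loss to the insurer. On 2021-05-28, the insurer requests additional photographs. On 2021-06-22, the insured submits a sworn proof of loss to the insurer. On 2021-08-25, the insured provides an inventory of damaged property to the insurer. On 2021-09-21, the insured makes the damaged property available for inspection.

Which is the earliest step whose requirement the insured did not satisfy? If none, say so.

(1) due by 2021-04-04 + 38 days = 2021-05-12; done 2021-05-22 — 10 days late.
No need to go further; step 1 was not satisfied.

Step 1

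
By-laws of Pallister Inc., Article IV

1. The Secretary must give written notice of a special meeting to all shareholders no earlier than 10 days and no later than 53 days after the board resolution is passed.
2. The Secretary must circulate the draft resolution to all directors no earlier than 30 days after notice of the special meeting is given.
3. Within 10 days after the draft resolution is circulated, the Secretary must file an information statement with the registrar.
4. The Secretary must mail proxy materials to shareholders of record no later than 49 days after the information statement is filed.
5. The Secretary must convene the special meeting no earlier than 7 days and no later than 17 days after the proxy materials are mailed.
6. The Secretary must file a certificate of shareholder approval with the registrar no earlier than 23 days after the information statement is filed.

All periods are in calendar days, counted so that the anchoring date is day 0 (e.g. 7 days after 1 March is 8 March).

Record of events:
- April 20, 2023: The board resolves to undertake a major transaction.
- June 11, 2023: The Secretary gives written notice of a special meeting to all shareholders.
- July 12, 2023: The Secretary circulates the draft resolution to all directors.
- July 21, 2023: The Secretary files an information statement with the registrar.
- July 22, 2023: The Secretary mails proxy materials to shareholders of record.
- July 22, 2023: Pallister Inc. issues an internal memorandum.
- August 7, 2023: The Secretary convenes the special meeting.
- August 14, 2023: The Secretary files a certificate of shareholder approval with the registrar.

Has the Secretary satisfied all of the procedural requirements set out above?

(1) the permitted window runs from April 20, 2023 + 10 = April 30, 2023 to April 20, 2023 + 53 = June 12, 2023; June 11, 2023 falls inside that range.
(2) permitted from June 11, 2023 + 30 days = July 11, 2023 onward; done July 12, 2023 — permitted.
(3) due by July 12, 2023 + 10 days = July 22, 2023; done July 21, 2023 — timely.
(4) due by July 21, 2023 + 49 days = September 8, 2023; July 22, 2023 is within that limit.
(5) the permitted window runs from July 22, 2023 + 7 = July 29, 2023 to July 22, 2023 + 17 = August 8, 2023; done August 7, 2023 — within the window.
(6) permitted from July 21, 2023 + 23 days = August 13, 2023 onward; August 14, 2023 is on or after that date.

Yes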